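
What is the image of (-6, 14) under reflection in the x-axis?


Reflection across x-axis: (x, y) -> (x, -y)
(-6, 14) -> (-6, -14)

(-6, -14)


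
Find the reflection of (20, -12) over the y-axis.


Reflection across y-axis: (x, y) -> (-x, y)
(20, -12) -> (-20, -12)

(-20, -12)


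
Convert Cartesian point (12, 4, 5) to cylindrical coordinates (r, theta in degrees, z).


r = sqrt(12^2 + 4^2) = 12.6491
theta = atan2(4, 12) = 18.4349 deg
z = 5

r = 12.6491, theta = 18.4349 deg, z = 5


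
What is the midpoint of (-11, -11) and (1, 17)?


Midpoint = ((-11+1)/2, (-11+17)/2) = (-5, 3)

(-5, 3)


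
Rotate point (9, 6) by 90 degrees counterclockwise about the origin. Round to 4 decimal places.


x' = 9*cos(90) - 6*sin(90) = -6
y' = 9*sin(90) + 6*cos(90) = 9

(-6, 9)


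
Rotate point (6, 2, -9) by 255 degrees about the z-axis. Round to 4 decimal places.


x' = 6*cos(255) - 2*sin(255) = 0.3789
y' = 6*sin(255) + 2*cos(255) = -6.3132
z' = -9

(0.3789, -6.3132, -9)


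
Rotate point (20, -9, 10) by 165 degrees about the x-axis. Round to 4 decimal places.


x' = 20
y' = -9*cos(165) - 10*sin(165) = 6.1051
z' = -9*sin(165) + 10*cos(165) = -11.9886

(20, 6.1051, -11.9886)


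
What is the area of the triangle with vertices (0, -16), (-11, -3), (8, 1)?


Area = |x1(y2-y3) + x2(y3-y1) + x3(y1-y2)| / 2
= |0*(-3-1) + -11*(1--16) + 8*(-16--3)| / 2
= 145.5

145.5


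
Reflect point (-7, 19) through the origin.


Reflection through origin: (x, y) -> (-x, -y)
(-7, 19) -> (7, -19)

(7, -19)


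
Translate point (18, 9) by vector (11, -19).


Translation: (x+dx, y+dy) = (18+11, 9+-19) = (29, -10)

(29, -10)


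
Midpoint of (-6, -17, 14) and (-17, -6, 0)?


Midpoint = ((-6+-17)/2, (-17+-6)/2, (14+0)/2) = (-11.5, -11.5, 7)

(-11.5, -11.5, 7)


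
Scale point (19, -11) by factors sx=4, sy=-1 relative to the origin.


Scaling: (x*sx, y*sy) = (19*4, -11*-1) = (76, 11)

(76, 11)


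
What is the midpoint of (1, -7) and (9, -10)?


Midpoint = ((1+9)/2, (-7+-10)/2) = (5, -8.5)

(5, -8.5)


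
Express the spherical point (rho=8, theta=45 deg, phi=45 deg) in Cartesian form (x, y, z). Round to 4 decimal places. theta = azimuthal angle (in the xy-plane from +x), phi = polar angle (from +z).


x = 8 * sin(45) * cos(45) = 4
y = 8 * sin(45) * sin(45) = 4
z = 8 * cos(45) = 5.6569

(4, 4, 5.6569)


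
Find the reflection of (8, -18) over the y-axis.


Reflection across y-axis: (x, y) -> (-x, y)
(8, -18) -> (-8, -18)

(-8, -18)


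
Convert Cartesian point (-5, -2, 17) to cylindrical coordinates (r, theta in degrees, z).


r = sqrt((-5)^2 + (-2)^2) = 5.3852
theta = atan2(-2, -5) = 201.8014 deg
z = 17

r = 5.3852, theta = 201.8014 deg, z = 17


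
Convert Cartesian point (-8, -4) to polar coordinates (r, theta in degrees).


r = sqrt((-8)^2 + (-4)^2) = 8.9443
theta = atan2(-4, -8) = 206.5651 degrees

r = 8.9443, theta = 206.5651 degrees


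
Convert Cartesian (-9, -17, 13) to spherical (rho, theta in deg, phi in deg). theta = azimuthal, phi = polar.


rho = sqrt((-9)^2 + (-17)^2 + 13^2) = 23.2164
theta = atan2(-17, -9) = 242.1027 deg
phi = acos(13/23.2164) = 55.9477 deg

rho = 23.2164, theta = 242.1027 deg, phi = 55.9477 deg


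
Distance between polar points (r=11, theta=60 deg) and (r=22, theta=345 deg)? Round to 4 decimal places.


d = sqrt(r1^2 + r2^2 - 2*r1*r2*cos(t2-t1))
d = sqrt(11^2 + 22^2 - 2*11*22*cos(345-60)) = 21.9028

21.9028


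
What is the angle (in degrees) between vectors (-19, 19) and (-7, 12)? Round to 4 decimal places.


dot = -19*-7 + 19*12 = 361
|u| = 26.8701, |v| = 13.8924
cos(angle) = 0.9671
angle = 14.7436 degrees

14.7436 degrees


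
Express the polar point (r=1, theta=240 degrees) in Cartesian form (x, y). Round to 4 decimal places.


x = 1 * cos(240) = -0.5
y = 1 * sin(240) = -0.866

(-0.5, -0.866)


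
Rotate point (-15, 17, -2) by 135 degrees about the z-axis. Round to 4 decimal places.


x' = -15*cos(135) - 17*sin(135) = -1.4142
y' = -15*sin(135) + 17*cos(135) = -22.6274
z' = -2

(-1.4142, -22.6274, -2)


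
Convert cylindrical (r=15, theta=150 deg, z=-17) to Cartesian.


x = 15 * cos(150) = -12.9904
y = 15 * sin(150) = 7.5
z = -17

(-12.9904, 7.5, -17)


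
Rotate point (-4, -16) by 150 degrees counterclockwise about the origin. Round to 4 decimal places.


x' = -4*cos(150) - -16*sin(150) = 11.4641
y' = -4*sin(150) + -16*cos(150) = 11.8564

(11.4641, 11.8564)


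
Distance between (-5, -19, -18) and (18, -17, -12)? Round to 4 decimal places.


d = sqrt((18--5)^2 + (-17--19)^2 + (-12--18)^2) = 23.8537

23.8537


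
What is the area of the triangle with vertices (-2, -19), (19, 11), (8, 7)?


Area = |x1(y2-y3) + x2(y3-y1) + x3(y1-y2)| / 2
= |-2*(11-7) + 19*(7--19) + 8*(-19-11)| / 2
= 123

123


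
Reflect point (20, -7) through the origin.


Reflection through origin: (x, y) -> (-x, -y)
(20, -7) -> (-20, 7)

(-20, 7)


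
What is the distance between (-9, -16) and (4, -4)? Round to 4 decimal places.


d = sqrt((4--9)^2 + (-4--16)^2) = 17.6918

17.6918


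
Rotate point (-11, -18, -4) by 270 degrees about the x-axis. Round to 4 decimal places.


x' = -11
y' = -18*cos(270) - -4*sin(270) = -4
z' = -18*sin(270) + -4*cos(270) = 18

(-11, -4, 18)


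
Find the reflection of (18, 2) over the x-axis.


Reflection across x-axis: (x, y) -> (x, -y)
(18, 2) -> (18, -2)

(18, -2)


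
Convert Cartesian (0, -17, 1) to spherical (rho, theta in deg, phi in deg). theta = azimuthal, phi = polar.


rho = sqrt(0^2 + (-17)^2 + 1^2) = 17.0294
theta = atan2(-17, 0) = 270 deg
phi = acos(1/17.0294) = 86.6335 deg

rho = 17.0294, theta = 270 deg, phi = 86.6335 deg


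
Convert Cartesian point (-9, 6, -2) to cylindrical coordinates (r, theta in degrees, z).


r = sqrt((-9)^2 + 6^2) = 10.8167
theta = atan2(6, -9) = 146.3099 deg
z = -2

r = 10.8167, theta = 146.3099 deg, z = -2


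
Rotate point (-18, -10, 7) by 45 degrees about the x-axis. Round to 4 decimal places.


x' = -18
y' = -10*cos(45) - 7*sin(45) = -12.0208
z' = -10*sin(45) + 7*cos(45) = -2.1213

(-18, -12.0208, -2.1213)


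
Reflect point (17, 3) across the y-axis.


Reflection across y-axis: (x, y) -> (-x, y)
(17, 3) -> (-17, 3)

(-17, 3)


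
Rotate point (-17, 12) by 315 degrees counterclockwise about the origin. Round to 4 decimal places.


x' = -17*cos(315) - 12*sin(315) = -3.5355
y' = -17*sin(315) + 12*cos(315) = 20.5061

(-3.5355, 20.5061)


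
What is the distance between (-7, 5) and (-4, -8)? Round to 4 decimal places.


d = sqrt((-4--7)^2 + (-8-5)^2) = 13.3417

13.3417


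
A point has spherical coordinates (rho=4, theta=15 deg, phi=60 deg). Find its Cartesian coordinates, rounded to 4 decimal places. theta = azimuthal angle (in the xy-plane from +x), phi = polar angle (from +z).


x = 4 * sin(60) * cos(15) = 3.3461
y = 4 * sin(60) * sin(15) = 0.8966
z = 4 * cos(60) = 2

(3.3461, 0.8966, 2)


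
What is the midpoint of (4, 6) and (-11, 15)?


Midpoint = ((4+-11)/2, (6+15)/2) = (-3.5, 10.5)

(-3.5, 10.5)


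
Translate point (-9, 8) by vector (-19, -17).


Translation: (x+dx, y+dy) = (-9+-19, 8+-17) = (-28, -9)

(-28, -9)


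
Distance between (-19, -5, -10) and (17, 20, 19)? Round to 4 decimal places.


d = sqrt((17--19)^2 + (20--5)^2 + (19--10)^2) = 52.5547

52.5547


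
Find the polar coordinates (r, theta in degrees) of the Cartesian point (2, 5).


r = sqrt(2^2 + 5^2) = 5.3852
theta = atan2(5, 2) = 68.1986 degrees

r = 5.3852, theta = 68.1986 degrees


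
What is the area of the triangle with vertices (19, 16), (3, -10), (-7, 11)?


Area = |x1(y2-y3) + x2(y3-y1) + x3(y1-y2)| / 2
= |19*(-10-11) + 3*(11-16) + -7*(16--10)| / 2
= 298

298


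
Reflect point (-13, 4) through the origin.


Reflection through origin: (x, y) -> (-x, -y)
(-13, 4) -> (13, -4)

(13, -4)


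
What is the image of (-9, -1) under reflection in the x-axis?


Reflection across x-axis: (x, y) -> (x, -y)
(-9, -1) -> (-9, 1)

(-9, 1)


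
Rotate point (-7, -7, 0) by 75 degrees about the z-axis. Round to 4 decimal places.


x' = -7*cos(75) - -7*sin(75) = 4.9497
y' = -7*sin(75) + -7*cos(75) = -8.5732
z' = 0

(4.9497, -8.5732, 0)


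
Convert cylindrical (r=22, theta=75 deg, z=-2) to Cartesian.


x = 22 * cos(75) = 5.694
y = 22 * sin(75) = 21.2504
z = -2

(5.694, 21.2504, -2)


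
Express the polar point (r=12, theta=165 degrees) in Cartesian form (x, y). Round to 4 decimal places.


x = 12 * cos(165) = -11.5911
y = 12 * sin(165) = 3.1058

(-11.5911, 3.1058)


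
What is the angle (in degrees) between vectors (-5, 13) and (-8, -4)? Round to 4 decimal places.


dot = -5*-8 + 13*-4 = -12
|u| = 13.9284, |v| = 8.9443
cos(angle) = -0.0963
angle = 95.5275 degrees

95.5275 degrees


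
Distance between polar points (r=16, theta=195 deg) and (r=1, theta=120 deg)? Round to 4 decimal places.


d = sqrt(r1^2 + r2^2 - 2*r1*r2*cos(t2-t1))
d = sqrt(16^2 + 1^2 - 2*16*1*cos(120-195)) = 15.7708

15.7708


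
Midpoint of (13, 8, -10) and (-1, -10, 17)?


Midpoint = ((13+-1)/2, (8+-10)/2, (-10+17)/2) = (6, -1, 3.5)

(6, -1, 3.5)


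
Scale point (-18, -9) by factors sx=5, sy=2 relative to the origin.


Scaling: (x*sx, y*sy) = (-18*5, -9*2) = (-90, -18)

(-90, -18)


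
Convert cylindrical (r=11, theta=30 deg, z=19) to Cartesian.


x = 11 * cos(30) = 9.5263
y = 11 * sin(30) = 5.5
z = 19

(9.5263, 5.5, 19)


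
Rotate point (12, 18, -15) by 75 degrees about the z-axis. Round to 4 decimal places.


x' = 12*cos(75) - 18*sin(75) = -14.2808
y' = 12*sin(75) + 18*cos(75) = 16.2499
z' = -15

(-14.2808, 16.2499, -15)


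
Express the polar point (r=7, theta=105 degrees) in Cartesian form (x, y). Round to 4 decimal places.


x = 7 * cos(105) = -1.8117
y = 7 * sin(105) = 6.7615

(-1.8117, 6.7615)


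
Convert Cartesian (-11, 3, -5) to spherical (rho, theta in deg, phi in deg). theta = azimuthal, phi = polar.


rho = sqrt((-11)^2 + 3^2 + (-5)^2) = 12.4499
theta = atan2(3, -11) = 164.7449 deg
phi = acos(-5/12.4499) = 113.6788 deg

rho = 12.4499, theta = 164.7449 deg, phi = 113.6788 deg


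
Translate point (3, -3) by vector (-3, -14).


Translation: (x+dx, y+dy) = (3+-3, -3+-14) = (0, -17)

(0, -17)


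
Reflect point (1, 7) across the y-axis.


Reflection across y-axis: (x, y) -> (-x, y)
(1, 7) -> (-1, 7)

(-1, 7)


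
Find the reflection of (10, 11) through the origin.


Reflection through origin: (x, y) -> (-x, -y)
(10, 11) -> (-10, -11)

(-10, -11)


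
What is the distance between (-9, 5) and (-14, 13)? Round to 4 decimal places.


d = sqrt((-14--9)^2 + (13-5)^2) = 9.434

9.434


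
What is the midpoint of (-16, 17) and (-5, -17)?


Midpoint = ((-16+-5)/2, (17+-17)/2) = (-10.5, 0)

(-10.5, 0)


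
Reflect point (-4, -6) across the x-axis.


Reflection across x-axis: (x, y) -> (x, -y)
(-4, -6) -> (-4, 6)

(-4, 6)


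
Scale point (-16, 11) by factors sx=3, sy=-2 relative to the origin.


Scaling: (x*sx, y*sy) = (-16*3, 11*-2) = (-48, -22)

(-48, -22)


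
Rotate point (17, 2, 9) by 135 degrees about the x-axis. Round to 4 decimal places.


x' = 17
y' = 2*cos(135) - 9*sin(135) = -7.7782
z' = 2*sin(135) + 9*cos(135) = -4.9497

(17, -7.7782, -4.9497)


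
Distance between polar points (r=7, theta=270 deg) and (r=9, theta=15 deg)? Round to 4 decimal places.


d = sqrt(r1^2 + r2^2 - 2*r1*r2*cos(t2-t1))
d = sqrt(7^2 + 9^2 - 2*7*9*cos(15-270)) = 12.7519

12.7519


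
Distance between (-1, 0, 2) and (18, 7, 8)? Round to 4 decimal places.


d = sqrt((18--1)^2 + (7-0)^2 + (8-2)^2) = 21.1187

21.1187


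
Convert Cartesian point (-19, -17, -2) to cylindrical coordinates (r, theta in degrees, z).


r = sqrt((-19)^2 + (-17)^2) = 25.4951
theta = atan2(-17, -19) = 221.8202 deg
z = -2

r = 25.4951, theta = 221.8202 deg, z = -2


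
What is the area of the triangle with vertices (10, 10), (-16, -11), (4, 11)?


Area = |x1(y2-y3) + x2(y3-y1) + x3(y1-y2)| / 2
= |10*(-11-11) + -16*(11-10) + 4*(10--11)| / 2
= 76

76


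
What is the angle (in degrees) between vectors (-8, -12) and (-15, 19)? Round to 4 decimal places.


dot = -8*-15 + -12*19 = -108
|u| = 14.4222, |v| = 24.2074
cos(angle) = -0.3093
angle = 108.0198 degrees

108.0198 degrees


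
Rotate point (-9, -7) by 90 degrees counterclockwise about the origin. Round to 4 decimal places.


x' = -9*cos(90) - -7*sin(90) = 7
y' = -9*sin(90) + -7*cos(90) = -9

(7, -9)


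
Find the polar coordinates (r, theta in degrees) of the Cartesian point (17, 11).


r = sqrt(17^2 + 11^2) = 20.2485
theta = atan2(11, 17) = 32.9052 degrees

r = 20.2485, theta = 32.9052 degrees


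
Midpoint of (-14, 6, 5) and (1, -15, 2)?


Midpoint = ((-14+1)/2, (6+-15)/2, (5+2)/2) = (-6.5, -4.5, 3.5)

(-6.5, -4.5, 3.5)


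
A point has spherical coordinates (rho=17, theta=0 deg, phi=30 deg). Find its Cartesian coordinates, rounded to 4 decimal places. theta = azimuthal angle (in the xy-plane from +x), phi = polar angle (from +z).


x = 17 * sin(30) * cos(0) = 8.5
y = 17 * sin(30) * sin(0) = 0
z = 17 * cos(30) = 14.7224

(8.5, 0, 14.7224)


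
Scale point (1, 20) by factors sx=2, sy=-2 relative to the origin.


Scaling: (x*sx, y*sy) = (1*2, 20*-2) = (2, -40)

(2, -40)


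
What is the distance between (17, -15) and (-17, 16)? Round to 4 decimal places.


d = sqrt((-17-17)^2 + (16--15)^2) = 46.0109

46.0109


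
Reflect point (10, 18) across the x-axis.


Reflection across x-axis: (x, y) -> (x, -y)
(10, 18) -> (10, -18)

(10, -18)


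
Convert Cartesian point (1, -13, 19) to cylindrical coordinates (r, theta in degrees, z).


r = sqrt(1^2 + (-13)^2) = 13.0384
theta = atan2(-13, 1) = 274.3987 deg
z = 19

r = 13.0384, theta = 274.3987 deg, z = 19


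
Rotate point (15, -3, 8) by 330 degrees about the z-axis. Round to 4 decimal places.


x' = 15*cos(330) - -3*sin(330) = 11.4904
y' = 15*sin(330) + -3*cos(330) = -10.0981
z' = 8

(11.4904, -10.0981, 8)


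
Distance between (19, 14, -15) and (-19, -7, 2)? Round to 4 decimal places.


d = sqrt((-19-19)^2 + (-7-14)^2 + (2--15)^2) = 46.6262

46.6262


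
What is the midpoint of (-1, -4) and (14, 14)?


Midpoint = ((-1+14)/2, (-4+14)/2) = (6.5, 5)

(6.5, 5)


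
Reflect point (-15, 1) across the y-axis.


Reflection across y-axis: (x, y) -> (-x, y)
(-15, 1) -> (15, 1)

(15, 1)


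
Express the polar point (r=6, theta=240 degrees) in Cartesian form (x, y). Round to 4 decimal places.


x = 6 * cos(240) = -3
y = 6 * sin(240) = -5.1962

(-3, -5.1962)


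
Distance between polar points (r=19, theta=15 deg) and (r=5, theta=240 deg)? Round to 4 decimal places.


d = sqrt(r1^2 + r2^2 - 2*r1*r2*cos(t2-t1))
d = sqrt(19^2 + 5^2 - 2*19*5*cos(240-15)) = 22.8112

22.8112


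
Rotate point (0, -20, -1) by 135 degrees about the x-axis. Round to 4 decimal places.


x' = 0
y' = -20*cos(135) - -1*sin(135) = 14.8492
z' = -20*sin(135) + -1*cos(135) = -13.435

(0, 14.8492, -13.435)


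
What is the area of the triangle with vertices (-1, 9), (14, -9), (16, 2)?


Area = |x1(y2-y3) + x2(y3-y1) + x3(y1-y2)| / 2
= |-1*(-9-2) + 14*(2-9) + 16*(9--9)| / 2
= 100.5

100.5


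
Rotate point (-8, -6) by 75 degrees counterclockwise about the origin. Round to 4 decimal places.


x' = -8*cos(75) - -6*sin(75) = 3.725
y' = -8*sin(75) + -6*cos(75) = -9.2803

(3.725, -9.2803)


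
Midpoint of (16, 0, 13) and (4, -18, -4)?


Midpoint = ((16+4)/2, (0+-18)/2, (13+-4)/2) = (10, -9, 4.5)

(10, -9, 4.5)


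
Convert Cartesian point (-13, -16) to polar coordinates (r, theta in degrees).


r = sqrt((-13)^2 + (-16)^2) = 20.6155
theta = atan2(-16, -13) = 230.9061 degrees

r = 20.6155, theta = 230.9061 degrees


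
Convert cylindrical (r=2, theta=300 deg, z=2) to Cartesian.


x = 2 * cos(300) = 1
y = 2 * sin(300) = -1.7321
z = 2

(1, -1.7321, 2)


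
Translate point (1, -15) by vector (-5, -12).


Translation: (x+dx, y+dy) = (1+-5, -15+-12) = (-4, -27)

(-4, -27)


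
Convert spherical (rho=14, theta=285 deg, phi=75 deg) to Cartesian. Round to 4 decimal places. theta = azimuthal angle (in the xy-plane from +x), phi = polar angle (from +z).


x = 14 * sin(75) * cos(285) = 3.5
y = 14 * sin(75) * sin(285) = -13.0622
z = 14 * cos(75) = 3.6235

(3.5, -13.0622, 3.6235)


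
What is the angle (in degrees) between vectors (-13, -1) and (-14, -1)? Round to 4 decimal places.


dot = -13*-14 + -1*-1 = 183
|u| = 13.0384, |v| = 14.0357
cos(angle) = 1
angle = 0.3131 degrees

0.3131 degrees


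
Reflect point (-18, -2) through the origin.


Reflection through origin: (x, y) -> (-x, -y)
(-18, -2) -> (18, 2)

(18, 2)


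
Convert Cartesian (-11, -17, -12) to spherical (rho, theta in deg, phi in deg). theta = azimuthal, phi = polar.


rho = sqrt((-11)^2 + (-17)^2 + (-12)^2) = 23.5372
theta = atan2(-17, -11) = 237.0948 deg
phi = acos(-12/23.5372) = 120.6526 deg

rho = 23.5372, theta = 237.0948 deg, phi = 120.6526 deg


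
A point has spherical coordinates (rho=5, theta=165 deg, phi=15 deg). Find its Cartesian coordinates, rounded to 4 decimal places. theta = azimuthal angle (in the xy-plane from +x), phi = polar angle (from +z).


x = 5 * sin(15) * cos(165) = -1.25
y = 5 * sin(15) * sin(165) = 0.3349
z = 5 * cos(15) = 4.8296

(-1.25, 0.3349, 4.8296)


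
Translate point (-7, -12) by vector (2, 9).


Translation: (x+dx, y+dy) = (-7+2, -12+9) = (-5, -3)

(-5, -3)


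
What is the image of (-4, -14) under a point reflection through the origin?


Reflection through origin: (x, y) -> (-x, -y)
(-4, -14) -> (4, 14)

(4, 14)


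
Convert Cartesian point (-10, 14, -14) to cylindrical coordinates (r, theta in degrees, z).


r = sqrt((-10)^2 + 14^2) = 17.2047
theta = atan2(14, -10) = 125.5377 deg
z = -14

r = 17.2047, theta = 125.5377 deg, z = -14


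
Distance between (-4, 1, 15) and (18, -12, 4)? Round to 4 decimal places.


d = sqrt((18--4)^2 + (-12-1)^2 + (4-15)^2) = 27.8209

27.8209


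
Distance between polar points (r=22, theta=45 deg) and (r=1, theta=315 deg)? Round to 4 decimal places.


d = sqrt(r1^2 + r2^2 - 2*r1*r2*cos(t2-t1))
d = sqrt(22^2 + 1^2 - 2*22*1*cos(315-45)) = 22.0227

22.0227


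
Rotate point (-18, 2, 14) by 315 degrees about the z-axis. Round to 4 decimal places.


x' = -18*cos(315) - 2*sin(315) = -11.3137
y' = -18*sin(315) + 2*cos(315) = 14.1421
z' = 14

(-11.3137, 14.1421, 14)


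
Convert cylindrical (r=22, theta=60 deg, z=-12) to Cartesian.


x = 22 * cos(60) = 11
y = 22 * sin(60) = 19.0526
z = -12

(11, 19.0526, -12)


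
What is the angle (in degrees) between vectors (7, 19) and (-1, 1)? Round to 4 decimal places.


dot = 7*-1 + 19*1 = 12
|u| = 20.2485, |v| = 1.4142
cos(angle) = 0.4191
angle = 65.2249 degrees

65.2249 degrees


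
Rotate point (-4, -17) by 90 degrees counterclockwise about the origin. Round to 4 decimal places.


x' = -4*cos(90) - -17*sin(90) = 17
y' = -4*sin(90) + -17*cos(90) = -4

(17, -4)


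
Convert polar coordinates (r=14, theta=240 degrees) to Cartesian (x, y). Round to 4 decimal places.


x = 14 * cos(240) = -7
y = 14 * sin(240) = -12.1244

(-7, -12.1244)


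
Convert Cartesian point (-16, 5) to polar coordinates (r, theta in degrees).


r = sqrt((-16)^2 + 5^2) = 16.7631
theta = atan2(5, -16) = 162.646 degrees

r = 16.7631, theta = 162.646 degrees


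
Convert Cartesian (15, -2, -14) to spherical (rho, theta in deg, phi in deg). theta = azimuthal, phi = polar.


rho = sqrt(15^2 + (-2)^2 + (-14)^2) = 20.6155
theta = atan2(-2, 15) = 352.4054 deg
phi = acos(-14/20.6155) = 132.7733 deg

rho = 20.6155, theta = 352.4054 deg, phi = 132.7733 deg


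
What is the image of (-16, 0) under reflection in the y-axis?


Reflection across y-axis: (x, y) -> (-x, y)
(-16, 0) -> (16, 0)

(16, 0)


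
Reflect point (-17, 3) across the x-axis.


Reflection across x-axis: (x, y) -> (x, -y)
(-17, 3) -> (-17, -3)

(-17, -3)


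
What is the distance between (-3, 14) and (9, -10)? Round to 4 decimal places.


d = sqrt((9--3)^2 + (-10-14)^2) = 26.8328

26.8328


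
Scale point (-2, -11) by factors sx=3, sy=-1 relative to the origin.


Scaling: (x*sx, y*sy) = (-2*3, -11*-1) = (-6, 11)

(-6, 11)


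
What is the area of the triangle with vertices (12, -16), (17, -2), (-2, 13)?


Area = |x1(y2-y3) + x2(y3-y1) + x3(y1-y2)| / 2
= |12*(-2-13) + 17*(13--16) + -2*(-16--2)| / 2
= 170.5

170.5


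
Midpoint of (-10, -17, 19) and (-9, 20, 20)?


Midpoint = ((-10+-9)/2, (-17+20)/2, (19+20)/2) = (-9.5, 1.5, 19.5)

(-9.5, 1.5, 19.5)


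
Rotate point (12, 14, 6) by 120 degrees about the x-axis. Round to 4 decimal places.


x' = 12
y' = 14*cos(120) - 6*sin(120) = -12.1962
z' = 14*sin(120) + 6*cos(120) = 9.1244

(12, -12.1962, 9.1244)


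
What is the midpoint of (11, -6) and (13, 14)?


Midpoint = ((11+13)/2, (-6+14)/2) = (12, 4)

(12, 4)


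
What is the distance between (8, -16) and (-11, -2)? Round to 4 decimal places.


d = sqrt((-11-8)^2 + (-2--16)^2) = 23.6008

23.6008


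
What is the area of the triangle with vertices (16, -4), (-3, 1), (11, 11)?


Area = |x1(y2-y3) + x2(y3-y1) + x3(y1-y2)| / 2
= |16*(1-11) + -3*(11--4) + 11*(-4-1)| / 2
= 130

130


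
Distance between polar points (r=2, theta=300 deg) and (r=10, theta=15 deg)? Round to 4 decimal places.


d = sqrt(r1^2 + r2^2 - 2*r1*r2*cos(t2-t1))
d = sqrt(2^2 + 10^2 - 2*2*10*cos(15-300)) = 9.6772

9.6772


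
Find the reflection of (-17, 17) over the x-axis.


Reflection across x-axis: (x, y) -> (x, -y)
(-17, 17) -> (-17, -17)

(-17, -17)


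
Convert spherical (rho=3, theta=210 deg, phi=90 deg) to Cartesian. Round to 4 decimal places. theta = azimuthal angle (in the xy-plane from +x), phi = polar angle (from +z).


x = 3 * sin(90) * cos(210) = -2.5981
y = 3 * sin(90) * sin(210) = -1.5
z = 3 * cos(90) = 0

(-2.5981, -1.5, 0)


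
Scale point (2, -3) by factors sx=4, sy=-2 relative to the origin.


Scaling: (x*sx, y*sy) = (2*4, -3*-2) = (8, 6)

(8, 6)


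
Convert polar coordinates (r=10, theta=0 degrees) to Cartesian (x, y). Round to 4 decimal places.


x = 10 * cos(0) = 10
y = 10 * sin(0) = 0

(10, 0)


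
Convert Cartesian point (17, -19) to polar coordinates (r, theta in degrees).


r = sqrt(17^2 + (-19)^2) = 25.4951
theta = atan2(-19, 17) = 311.8202 degrees

r = 25.4951, theta = 311.8202 degrees


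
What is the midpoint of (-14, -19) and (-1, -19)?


Midpoint = ((-14+-1)/2, (-19+-19)/2) = (-7.5, -19)

(-7.5, -19)


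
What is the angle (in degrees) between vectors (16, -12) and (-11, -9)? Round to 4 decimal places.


dot = 16*-11 + -12*-9 = -68
|u| = 20, |v| = 14.2127
cos(angle) = -0.2392
angle = 103.8407 degrees

103.8407 degrees


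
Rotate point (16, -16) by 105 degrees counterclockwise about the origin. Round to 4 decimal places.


x' = 16*cos(105) - -16*sin(105) = 11.3137
y' = 16*sin(105) + -16*cos(105) = 19.5959

(11.3137, 19.5959)


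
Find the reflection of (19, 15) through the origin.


Reflection through origin: (x, y) -> (-x, -y)
(19, 15) -> (-19, -15)

(-19, -15)


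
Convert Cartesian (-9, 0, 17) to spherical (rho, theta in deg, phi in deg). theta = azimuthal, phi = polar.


rho = sqrt((-9)^2 + 0^2 + 17^2) = 19.2354
theta = atan2(0, -9) = 180 deg
phi = acos(17/19.2354) = 27.8973 deg

rho = 19.2354, theta = 180 deg, phi = 27.8973 deg


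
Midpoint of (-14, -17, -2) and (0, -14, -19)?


Midpoint = ((-14+0)/2, (-17+-14)/2, (-2+-19)/2) = (-7, -15.5, -10.5)

(-7, -15.5, -10.5)


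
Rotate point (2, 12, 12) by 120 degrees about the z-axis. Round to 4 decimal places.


x' = 2*cos(120) - 12*sin(120) = -11.3923
y' = 2*sin(120) + 12*cos(120) = -4.2679
z' = 12

(-11.3923, -4.2679, 12)


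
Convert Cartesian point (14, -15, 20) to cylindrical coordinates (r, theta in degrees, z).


r = sqrt(14^2 + (-15)^2) = 20.5183
theta = atan2(-15, 14) = 313.0251 deg
z = 20

r = 20.5183, theta = 313.0251 deg, z = 20


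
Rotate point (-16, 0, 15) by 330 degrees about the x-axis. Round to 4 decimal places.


x' = -16
y' = 0*cos(330) - 15*sin(330) = 7.5
z' = 0*sin(330) + 15*cos(330) = 12.9904

(-16, 7.5, 12.9904)


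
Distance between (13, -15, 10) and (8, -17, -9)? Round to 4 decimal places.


d = sqrt((8-13)^2 + (-17--15)^2 + (-9-10)^2) = 19.7484

19.7484


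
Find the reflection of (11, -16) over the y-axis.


Reflection across y-axis: (x, y) -> (-x, y)
(11, -16) -> (-11, -16)

(-11, -16)


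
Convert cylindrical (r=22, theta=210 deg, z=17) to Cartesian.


x = 22 * cos(210) = -19.0526
y = 22 * sin(210) = -11
z = 17

(-19.0526, -11, 17)


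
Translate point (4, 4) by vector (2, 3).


Translation: (x+dx, y+dy) = (4+2, 4+3) = (6, 7)

(6, 7)


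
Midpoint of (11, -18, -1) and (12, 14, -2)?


Midpoint = ((11+12)/2, (-18+14)/2, (-1+-2)/2) = (11.5, -2, -1.5)

(11.5, -2, -1.5)


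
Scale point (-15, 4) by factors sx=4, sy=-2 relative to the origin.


Scaling: (x*sx, y*sy) = (-15*4, 4*-2) = (-60, -8)

(-60, -8)


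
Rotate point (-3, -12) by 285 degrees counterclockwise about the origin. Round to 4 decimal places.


x' = -3*cos(285) - -12*sin(285) = -12.3676
y' = -3*sin(285) + -12*cos(285) = -0.2081

(-12.3676, -0.2081)


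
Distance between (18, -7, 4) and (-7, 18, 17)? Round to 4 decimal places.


d = sqrt((-7-18)^2 + (18--7)^2 + (17-4)^2) = 37.6696

37.6696


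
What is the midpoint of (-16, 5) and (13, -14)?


Midpoint = ((-16+13)/2, (5+-14)/2) = (-1.5, -4.5)

(-1.5, -4.5)


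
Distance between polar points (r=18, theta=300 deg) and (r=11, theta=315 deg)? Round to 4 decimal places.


d = sqrt(r1^2 + r2^2 - 2*r1*r2*cos(t2-t1))
d = sqrt(18^2 + 11^2 - 2*18*11*cos(315-300)) = 7.9053

7.9053


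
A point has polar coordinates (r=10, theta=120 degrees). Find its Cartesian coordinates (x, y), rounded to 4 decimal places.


x = 10 * cos(120) = -5
y = 10 * sin(120) = 8.6603

(-5, 8.6603)


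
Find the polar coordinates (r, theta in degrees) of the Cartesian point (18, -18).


r = sqrt(18^2 + (-18)^2) = 25.4558
theta = atan2(-18, 18) = 315 degrees

r = 25.4558, theta = 315 degrees


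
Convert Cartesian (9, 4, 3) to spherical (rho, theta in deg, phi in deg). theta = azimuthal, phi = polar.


rho = sqrt(9^2 + 4^2 + 3^2) = 10.2956
theta = atan2(4, 9) = 23.9625 deg
phi = acos(3/10.2956) = 73.0591 deg

rho = 10.2956, theta = 23.9625 deg, phi = 73.0591 deg


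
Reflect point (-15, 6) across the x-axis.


Reflection across x-axis: (x, y) -> (x, -y)
(-15, 6) -> (-15, -6)

(-15, -6)


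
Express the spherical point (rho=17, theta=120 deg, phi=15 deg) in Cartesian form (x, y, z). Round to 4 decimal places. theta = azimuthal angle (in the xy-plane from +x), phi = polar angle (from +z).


x = 17 * sin(15) * cos(120) = -2.2
y = 17 * sin(15) * sin(120) = 3.8104
z = 17 * cos(15) = 16.4207

(-2.2, 3.8104, 16.4207)


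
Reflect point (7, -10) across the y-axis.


Reflection across y-axis: (x, y) -> (-x, y)
(7, -10) -> (-7, -10)

(-7, -10)


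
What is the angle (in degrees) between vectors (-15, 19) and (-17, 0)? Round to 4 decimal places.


dot = -15*-17 + 19*0 = 255
|u| = 24.2074, |v| = 17
cos(angle) = 0.6196
angle = 51.7098 degrees

51.7098 degrees


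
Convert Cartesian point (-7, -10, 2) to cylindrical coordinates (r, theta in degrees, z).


r = sqrt((-7)^2 + (-10)^2) = 12.2066
theta = atan2(-10, -7) = 235.008 deg
z = 2

r = 12.2066, theta = 235.008 deg, z = 2


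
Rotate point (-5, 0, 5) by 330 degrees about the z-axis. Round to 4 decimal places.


x' = -5*cos(330) - 0*sin(330) = -4.3301
y' = -5*sin(330) + 0*cos(330) = 2.5
z' = 5

(-4.3301, 2.5, 5)


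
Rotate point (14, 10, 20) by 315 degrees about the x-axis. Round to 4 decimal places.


x' = 14
y' = 10*cos(315) - 20*sin(315) = 21.2132
z' = 10*sin(315) + 20*cos(315) = 7.0711

(14, 21.2132, 7.0711)


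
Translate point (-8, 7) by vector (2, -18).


Translation: (x+dx, y+dy) = (-8+2, 7+-18) = (-6, -11)

(-6, -11)


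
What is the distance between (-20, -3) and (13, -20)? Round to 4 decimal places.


d = sqrt((13--20)^2 + (-20--3)^2) = 37.1214

37.1214


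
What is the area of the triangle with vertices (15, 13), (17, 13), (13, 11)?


Area = |x1(y2-y3) + x2(y3-y1) + x3(y1-y2)| / 2
= |15*(13-11) + 17*(11-13) + 13*(13-13)| / 2
= 2

2


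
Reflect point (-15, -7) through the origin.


Reflection through origin: (x, y) -> (-x, -y)
(-15, -7) -> (15, 7)

(15, 7)


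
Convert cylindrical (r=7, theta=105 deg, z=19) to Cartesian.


x = 7 * cos(105) = -1.8117
y = 7 * sin(105) = 6.7615
z = 19

(-1.8117, 6.7615, 19)


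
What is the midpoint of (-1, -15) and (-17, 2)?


Midpoint = ((-1+-17)/2, (-15+2)/2) = (-9, -6.5)

(-9, -6.5)


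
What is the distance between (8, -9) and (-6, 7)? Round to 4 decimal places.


d = sqrt((-6-8)^2 + (7--9)^2) = 21.2603

21.2603


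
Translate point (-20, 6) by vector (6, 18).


Translation: (x+dx, y+dy) = (-20+6, 6+18) = (-14, 24)

(-14, 24)


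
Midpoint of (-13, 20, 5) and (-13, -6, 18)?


Midpoint = ((-13+-13)/2, (20+-6)/2, (5+18)/2) = (-13, 7, 11.5)

(-13, 7, 11.5)


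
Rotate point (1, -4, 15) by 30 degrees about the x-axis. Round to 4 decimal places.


x' = 1
y' = -4*cos(30) - 15*sin(30) = -10.9641
z' = -4*sin(30) + 15*cos(30) = 10.9904

(1, -10.9641, 10.9904)


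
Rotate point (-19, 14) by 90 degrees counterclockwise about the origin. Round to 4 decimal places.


x' = -19*cos(90) - 14*sin(90) = -14
y' = -19*sin(90) + 14*cos(90) = -19

(-14, -19)


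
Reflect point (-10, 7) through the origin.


Reflection through origin: (x, y) -> (-x, -y)
(-10, 7) -> (10, -7)

(10, -7)


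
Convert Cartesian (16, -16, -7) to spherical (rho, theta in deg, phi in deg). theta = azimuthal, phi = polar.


rho = sqrt(16^2 + (-16)^2 + (-7)^2) = 23.6854
theta = atan2(-16, 16) = 315 deg
phi = acos(-7/23.6854) = 107.1899 deg

rho = 23.6854, theta = 315 deg, phi = 107.1899 deg


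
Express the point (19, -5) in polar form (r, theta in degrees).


r = sqrt(19^2 + (-5)^2) = 19.6469
theta = atan2(-5, 19) = 345.2564 degrees

r = 19.6469, theta = 345.2564 degrees


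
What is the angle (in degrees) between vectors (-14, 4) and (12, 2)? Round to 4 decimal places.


dot = -14*12 + 4*2 = -160
|u| = 14.5602, |v| = 12.1655
cos(angle) = -0.9033
angle = 154.5923 degrees

154.5923 degrees


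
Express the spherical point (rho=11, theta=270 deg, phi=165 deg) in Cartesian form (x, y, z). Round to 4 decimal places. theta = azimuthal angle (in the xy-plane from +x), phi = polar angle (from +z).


x = 11 * sin(165) * cos(270) = 0
y = 11 * sin(165) * sin(270) = -2.847
z = 11 * cos(165) = -10.6252

(0, -2.847, -10.6252)


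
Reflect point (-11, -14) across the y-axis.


Reflection across y-axis: (x, y) -> (-x, y)
(-11, -14) -> (11, -14)

(11, -14)


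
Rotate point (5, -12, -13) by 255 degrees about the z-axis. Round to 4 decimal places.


x' = 5*cos(255) - -12*sin(255) = -12.8852
y' = 5*sin(255) + -12*cos(255) = -1.7238
z' = -13

(-12.8852, -1.7238, -13)


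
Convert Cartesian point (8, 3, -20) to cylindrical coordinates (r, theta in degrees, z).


r = sqrt(8^2 + 3^2) = 8.544
theta = atan2(3, 8) = 20.556 deg
z = -20

r = 8.544, theta = 20.556 deg, z = -20


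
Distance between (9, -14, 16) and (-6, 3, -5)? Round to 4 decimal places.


d = sqrt((-6-9)^2 + (3--14)^2 + (-5-16)^2) = 30.9031

30.9031


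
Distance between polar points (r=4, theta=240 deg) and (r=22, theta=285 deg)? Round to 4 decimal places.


d = sqrt(r1^2 + r2^2 - 2*r1*r2*cos(t2-t1))
d = sqrt(4^2 + 22^2 - 2*4*22*cos(285-240)) = 19.3791

19.3791


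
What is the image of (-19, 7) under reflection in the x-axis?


Reflection across x-axis: (x, y) -> (x, -y)
(-19, 7) -> (-19, -7)

(-19, -7)


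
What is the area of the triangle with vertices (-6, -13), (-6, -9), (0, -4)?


Area = |x1(y2-y3) + x2(y3-y1) + x3(y1-y2)| / 2
= |-6*(-9--4) + -6*(-4--13) + 0*(-13--9)| / 2
= 12

12


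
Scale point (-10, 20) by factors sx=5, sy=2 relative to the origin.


Scaling: (x*sx, y*sy) = (-10*5, 20*2) = (-50, 40)

(-50, 40)


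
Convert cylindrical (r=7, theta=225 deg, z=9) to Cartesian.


x = 7 * cos(225) = -4.9497
y = 7 * sin(225) = -4.9497
z = 9

(-4.9497, -4.9497, 9)


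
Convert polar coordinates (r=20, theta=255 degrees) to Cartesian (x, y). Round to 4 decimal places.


x = 20 * cos(255) = -5.1764
y = 20 * sin(255) = -19.3185

(-5.1764, -19.3185)


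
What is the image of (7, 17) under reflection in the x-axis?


Reflection across x-axis: (x, y) -> (x, -y)
(7, 17) -> (7, -17)

(7, -17)


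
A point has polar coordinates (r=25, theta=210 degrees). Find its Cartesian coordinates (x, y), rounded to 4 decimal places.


x = 25 * cos(210) = -21.6506
y = 25 * sin(210) = -12.5

(-21.6506, -12.5)


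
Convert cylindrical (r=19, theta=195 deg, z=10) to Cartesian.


x = 19 * cos(195) = -18.3526
y = 19 * sin(195) = -4.9176
z = 10

(-18.3526, -4.9176, 10)


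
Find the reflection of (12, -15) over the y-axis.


Reflection across y-axis: (x, y) -> (-x, y)
(12, -15) -> (-12, -15)

(-12, -15)


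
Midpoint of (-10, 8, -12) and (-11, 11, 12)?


Midpoint = ((-10+-11)/2, (8+11)/2, (-12+12)/2) = (-10.5, 9.5, 0)

(-10.5, 9.5, 0)


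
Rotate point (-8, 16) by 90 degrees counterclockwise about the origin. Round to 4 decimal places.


x' = -8*cos(90) - 16*sin(90) = -16
y' = -8*sin(90) + 16*cos(90) = -8

(-16, -8)


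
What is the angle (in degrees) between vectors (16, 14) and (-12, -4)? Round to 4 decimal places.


dot = 16*-12 + 14*-4 = -248
|u| = 21.2603, |v| = 12.6491
cos(angle) = -0.9222
angle = 157.249 degrees

157.249 degrees


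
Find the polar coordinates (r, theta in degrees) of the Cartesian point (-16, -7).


r = sqrt((-16)^2 + (-7)^2) = 17.4642
theta = atan2(-7, -16) = 203.6294 degrees

r = 17.4642, theta = 203.6294 degrees


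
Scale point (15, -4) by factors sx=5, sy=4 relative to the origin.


Scaling: (x*sx, y*sy) = (15*5, -4*4) = (75, -16)

(75, -16)


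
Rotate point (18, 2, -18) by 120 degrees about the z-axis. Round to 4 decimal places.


x' = 18*cos(120) - 2*sin(120) = -10.7321
y' = 18*sin(120) + 2*cos(120) = 14.5885
z' = -18

(-10.7321, 14.5885, -18)


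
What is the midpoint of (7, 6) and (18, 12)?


Midpoint = ((7+18)/2, (6+12)/2) = (12.5, 9)

(12.5, 9)


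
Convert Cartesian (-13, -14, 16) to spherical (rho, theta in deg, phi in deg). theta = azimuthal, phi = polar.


rho = sqrt((-13)^2 + (-14)^2 + 16^2) = 24.9199
theta = atan2(-14, -13) = 227.1211 deg
phi = acos(16/24.9199) = 50.0546 deg

rho = 24.9199, theta = 227.1211 deg, phi = 50.0546 deg


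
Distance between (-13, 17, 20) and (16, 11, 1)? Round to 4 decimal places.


d = sqrt((16--13)^2 + (11-17)^2 + (1-20)^2) = 35.1852

35.1852


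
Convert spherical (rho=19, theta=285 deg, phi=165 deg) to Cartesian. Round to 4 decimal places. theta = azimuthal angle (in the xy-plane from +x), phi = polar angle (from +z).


x = 19 * sin(165) * cos(285) = 1.2728
y = 19 * sin(165) * sin(285) = -4.75
z = 19 * cos(165) = -18.3526

(1.2728, -4.75, -18.3526)


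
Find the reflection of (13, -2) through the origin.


Reflection through origin: (x, y) -> (-x, -y)
(13, -2) -> (-13, 2)

(-13, 2)


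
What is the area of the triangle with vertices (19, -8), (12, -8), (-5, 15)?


Area = |x1(y2-y3) + x2(y3-y1) + x3(y1-y2)| / 2
= |19*(-8-15) + 12*(15--8) + -5*(-8--8)| / 2
= 80.5

80.5


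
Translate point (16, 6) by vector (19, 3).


Translation: (x+dx, y+dy) = (16+19, 6+3) = (35, 9)

(35, 9)


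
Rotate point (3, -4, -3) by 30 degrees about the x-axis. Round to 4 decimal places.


x' = 3
y' = -4*cos(30) - -3*sin(30) = -1.9641
z' = -4*sin(30) + -3*cos(30) = -4.5981

(3, -1.9641, -4.5981)


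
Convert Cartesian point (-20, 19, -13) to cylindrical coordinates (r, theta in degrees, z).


r = sqrt((-20)^2 + 19^2) = 27.5862
theta = atan2(19, -20) = 136.4688 deg
z = -13

r = 27.5862, theta = 136.4688 deg, z = -13


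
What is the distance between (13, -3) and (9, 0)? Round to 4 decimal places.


d = sqrt((9-13)^2 + (0--3)^2) = 5

5


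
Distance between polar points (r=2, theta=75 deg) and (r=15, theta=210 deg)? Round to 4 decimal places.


d = sqrt(r1^2 + r2^2 - 2*r1*r2*cos(t2-t1))
d = sqrt(2^2 + 15^2 - 2*2*15*cos(210-75)) = 16.475

16.475


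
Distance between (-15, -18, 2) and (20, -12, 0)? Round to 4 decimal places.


d = sqrt((20--15)^2 + (-12--18)^2 + (0-2)^2) = 35.5668

35.5668


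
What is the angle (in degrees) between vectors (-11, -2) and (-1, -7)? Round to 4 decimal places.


dot = -11*-1 + -2*-7 = 25
|u| = 11.1803, |v| = 7.0711
cos(angle) = 0.3162
angle = 71.5651 degrees

71.5651 degrees


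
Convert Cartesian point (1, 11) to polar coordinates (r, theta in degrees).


r = sqrt(1^2 + 11^2) = 11.0454
theta = atan2(11, 1) = 84.8056 degrees

r = 11.0454, theta = 84.8056 degrees


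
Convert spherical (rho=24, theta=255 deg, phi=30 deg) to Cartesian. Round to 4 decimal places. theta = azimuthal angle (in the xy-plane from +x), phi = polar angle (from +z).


x = 24 * sin(30) * cos(255) = -3.1058
y = 24 * sin(30) * sin(255) = -11.5911
z = 24 * cos(30) = 20.7846

(-3.1058, -11.5911, 20.7846)


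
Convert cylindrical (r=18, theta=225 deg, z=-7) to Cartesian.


x = 18 * cos(225) = -12.7279
y = 18 * sin(225) = -12.7279
z = -7

(-12.7279, -12.7279, -7)


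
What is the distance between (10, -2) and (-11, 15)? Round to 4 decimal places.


d = sqrt((-11-10)^2 + (15--2)^2) = 27.0185

27.0185


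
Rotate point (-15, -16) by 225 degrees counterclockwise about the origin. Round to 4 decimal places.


x' = -15*cos(225) - -16*sin(225) = -0.7071
y' = -15*sin(225) + -16*cos(225) = 21.9203

(-0.7071, 21.9203)


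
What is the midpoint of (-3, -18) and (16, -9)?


Midpoint = ((-3+16)/2, (-18+-9)/2) = (6.5, -13.5)

(6.5, -13.5)


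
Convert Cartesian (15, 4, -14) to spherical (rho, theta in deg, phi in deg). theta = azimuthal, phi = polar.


rho = sqrt(15^2 + 4^2 + (-14)^2) = 20.9045
theta = atan2(4, 15) = 14.9314 deg
phi = acos(-14/20.9045) = 132.0447 deg

rho = 20.9045, theta = 14.9314 deg, phi = 132.0447 deg


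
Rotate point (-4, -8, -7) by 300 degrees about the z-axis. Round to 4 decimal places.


x' = -4*cos(300) - -8*sin(300) = -8.9282
y' = -4*sin(300) + -8*cos(300) = -0.5359
z' = -7

(-8.9282, -0.5359, -7)


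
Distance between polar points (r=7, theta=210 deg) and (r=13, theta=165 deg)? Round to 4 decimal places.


d = sqrt(r1^2 + r2^2 - 2*r1*r2*cos(t2-t1))
d = sqrt(7^2 + 13^2 - 2*7*13*cos(165-210)) = 9.4502

9.4502


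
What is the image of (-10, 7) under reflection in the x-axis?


Reflection across x-axis: (x, y) -> (x, -y)
(-10, 7) -> (-10, -7)

(-10, -7)


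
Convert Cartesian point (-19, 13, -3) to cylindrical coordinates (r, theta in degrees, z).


r = sqrt((-19)^2 + 13^2) = 23.0217
theta = atan2(13, -19) = 145.6197 deg
z = -3

r = 23.0217, theta = 145.6197 deg, z = -3


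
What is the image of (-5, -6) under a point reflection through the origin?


Reflection through origin: (x, y) -> (-x, -y)
(-5, -6) -> (5, 6)

(5, 6)


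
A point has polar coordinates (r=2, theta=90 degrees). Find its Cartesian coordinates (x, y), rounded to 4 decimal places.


x = 2 * cos(90) = 0
y = 2 * sin(90) = 2

(0, 2)
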